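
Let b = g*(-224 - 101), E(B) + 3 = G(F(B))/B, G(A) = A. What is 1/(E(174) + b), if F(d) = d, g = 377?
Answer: -1/122527 ≈ -8.1615e-6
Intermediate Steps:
E(B) = -2 (E(B) = -3 + B/B = -3 + 1 = -2)
b = -122525 (b = 377*(-224 - 101) = 377*(-325) = -122525)
1/(E(174) + b) = 1/(-2 - 122525) = 1/(-122527) = -1/122527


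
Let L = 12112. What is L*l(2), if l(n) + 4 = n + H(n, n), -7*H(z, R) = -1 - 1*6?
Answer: -12112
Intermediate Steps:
H(z, R) = 1 (H(z, R) = -(-1 - 1*6)/7 = -(-1 - 6)/7 = -⅐*(-7) = 1)
l(n) = -3 + n (l(n) = -4 + (n + 1) = -4 + (1 + n) = -3 + n)
L*l(2) = 12112*(-3 + 2) = 12112*(-1) = -12112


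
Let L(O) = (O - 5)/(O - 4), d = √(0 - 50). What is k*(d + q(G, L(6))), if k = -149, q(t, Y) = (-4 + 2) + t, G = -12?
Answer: 2086 - 745*I*√2 ≈ 2086.0 - 1053.6*I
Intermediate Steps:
d = 5*I*√2 (d = √(-50) = 5*I*√2 ≈ 7.0711*I)
L(O) = (-5 + O)/(-4 + O)
q(t, Y) = -2 + t
k*(d + q(G, L(6))) = -149*(5*I*√2 + (-2 - 12)) = -149*(5*I*√2 - 14) = -149*(-14 + 5*I*√2) = 2086 - 745*I*√2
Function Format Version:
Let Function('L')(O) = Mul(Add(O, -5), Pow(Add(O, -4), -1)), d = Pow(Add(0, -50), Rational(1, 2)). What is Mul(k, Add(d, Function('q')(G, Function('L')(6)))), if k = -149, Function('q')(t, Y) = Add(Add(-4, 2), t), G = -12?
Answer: Add(2086, Mul(-745, I, Pow(2, Rational(1, 2)))) ≈ Add(2086.0, Mul(-1053.6, I))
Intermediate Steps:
d = Mul(5, I, Pow(2, Rational(1, 2))) (d = Pow(-50, Rational(1, 2)) = Mul(5, I, Pow(2, Rational(1, 2))) ≈ Mul(7.0711, I))
Function('L')(O) = Mul(Pow(Add(-4, O), -1), Add(-5, O)) (Function('L')(O) = Mul(Add(-5, O), Pow(Add(-4, O), -1)) = Mul(Pow(Add(-4, O), -1), Add(-5, O)))
Function('q')(t, Y) = Add(-2, t)
Mul(k, Add(d, Function('q')(G, Function('L')(6)))) = Mul(-149, Add(Mul(5, I, Pow(2, Rational(1, 2))), Add(-2, -12))) = Mul(-149, Add(Mul(5, I, Pow(2, Rational(1, 2))), -14)) = Mul(-149, Add(-14, Mul(5, I, Pow(2, Rational(1, 2))))) = Add(2086, Mul(-745, I, Pow(2, Rational(1, 2))))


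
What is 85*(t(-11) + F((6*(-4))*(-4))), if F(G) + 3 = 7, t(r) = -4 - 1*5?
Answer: -425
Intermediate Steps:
t(r) = -9 (t(r) = -4 - 5 = -9)
F(G) = 4 (F(G) = -3 + 7 = 4)
85*(t(-11) + F((6*(-4))*(-4))) = 85*(-9 + 4) = 85*(-5) = -425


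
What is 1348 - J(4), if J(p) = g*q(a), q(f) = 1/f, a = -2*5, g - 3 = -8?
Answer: 2695/2 ≈ 1347.5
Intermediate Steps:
g = -5 (g = 3 - 8 = -5)
a = -10
q(f) = 1/f
J(p) = ½ (J(p) = -5/(-10) = -5*(-⅒) = ½)
1348 - J(4) = 1348 - 1*½ = 1348 - ½ = 2695/2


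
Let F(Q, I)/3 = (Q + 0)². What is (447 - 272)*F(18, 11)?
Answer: 170100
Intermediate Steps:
F(Q, I) = 3*Q² (F(Q, I) = 3*(Q + 0)² = 3*Q²)
(447 - 272)*F(18, 11) = (447 - 272)*(3*18²) = 175*(3*324) = 175*972 = 170100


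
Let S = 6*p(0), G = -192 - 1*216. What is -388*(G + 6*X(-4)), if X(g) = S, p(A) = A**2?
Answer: 158304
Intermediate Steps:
G = -408 (G = -192 - 216 = -408)
S = 0 (S = 6*0**2 = 6*0 = 0)
X(g) = 0
-388*(G + 6*X(-4)) = -388*(-408 + 6*0) = -388*(-408 + 0) = -388*(-408) = 158304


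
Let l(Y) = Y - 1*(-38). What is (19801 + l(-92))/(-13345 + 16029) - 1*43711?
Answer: -117300577/2684 ≈ -43704.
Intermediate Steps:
l(Y) = 38 + Y (l(Y) = Y + 38 = 38 + Y)
(19801 + l(-92))/(-13345 + 16029) - 1*43711 = (19801 + (38 - 92))/(-13345 + 16029) - 1*43711 = (19801 - 54)/2684 - 43711 = 19747*(1/2684) - 43711 = 19747/2684 - 43711 = -117300577/2684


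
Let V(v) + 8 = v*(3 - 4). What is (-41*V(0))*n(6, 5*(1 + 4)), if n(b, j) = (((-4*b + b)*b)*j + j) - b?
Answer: -879368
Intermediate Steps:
V(v) = -8 - v (V(v) = -8 + v*(3 - 4) = -8 + v*(-1) = -8 - v)
n(b, j) = j - b - 3*j*b² (n(b, j) = (((-3*b)*b)*j + j) - b = ((-3*b²)*j + j) - b = (-3*j*b² + j) - b = (j - 3*j*b²) - b = j - b - 3*j*b²)
(-41*V(0))*n(6, 5*(1 + 4)) = (-41*(-8 - 1*0))*(5*(1 + 4) - 1*6 - 3*5*(1 + 4)*6²) = (-41*(-8 + 0))*(5*5 - 6 - 3*5*5*36) = (-41*(-8))*(25 - 6 - 3*25*36) = 328*(25 - 6 - 2700) = 328*(-2681) = -879368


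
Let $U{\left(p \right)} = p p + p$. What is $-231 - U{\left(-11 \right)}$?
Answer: $-341$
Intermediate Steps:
$U{\left(p \right)} = p + p^{2}$ ($U{\left(p \right)} = p^{2} + p = p + p^{2}$)
$-231 - U{\left(-11 \right)} = -231 - - 11 \left(1 - 11\right) = -231 - \left(-11\right) \left(-10\right) = -231 - 110 = -341$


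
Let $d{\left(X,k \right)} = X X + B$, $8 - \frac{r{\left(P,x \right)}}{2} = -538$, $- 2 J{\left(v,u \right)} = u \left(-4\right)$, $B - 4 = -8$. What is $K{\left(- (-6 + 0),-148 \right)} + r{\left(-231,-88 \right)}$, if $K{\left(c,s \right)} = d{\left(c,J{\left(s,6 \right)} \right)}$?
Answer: $1124$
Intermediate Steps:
$B = -4$ ($B = 4 - 8 = -4$)
$J{\left(v,u \right)} = 2 u$ ($J{\left(v,u \right)} = - \frac{u \left(-4\right)}{2} = - \frac{\left(-4\right) u}{2} = 2 u$)
$r{\left(P,x \right)} = 1092$ ($r{\left(P,x \right)} = 16 - -1076 = 16 + 1076 = 1092$)
$d{\left(X,k \right)} = -4 + X^{2}$ ($d{\left(X,k \right)} = X X - 4 = X^{2} - 4 = -4 + X^{2}$)
$K{\left(c,s \right)} = -4 + c^{2}$
$K{\left(- (-6 + 0),-148 \right)} + r{\left(-231,-88 \right)} = \left(-4 + \left(- (-6 + 0)\right)^{2}\right) + 1092 = \left(-4 + \left(\left(-1\right) \left(-6\right)\right)^{2}\right) + 1092 = \left(-4 + 6^{2}\right) + 1092 = \left(-4 + 36\right) + 1092 = 32 + 1092 = 1124$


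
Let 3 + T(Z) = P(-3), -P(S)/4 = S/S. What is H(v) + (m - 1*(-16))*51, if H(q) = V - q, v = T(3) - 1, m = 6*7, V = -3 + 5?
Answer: 2968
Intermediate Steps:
P(S) = -4 (P(S) = -4*S/S = -4*1 = -4)
T(Z) = -7 (T(Z) = -3 - 4 = -7)
V = 2
m = 42
v = -8 (v = -7 - 1 = -8)
H(q) = 2 - q
H(v) + (m - 1*(-16))*51 = (2 - 1*(-8)) + (42 - 1*(-16))*51 = (2 + 8) + (42 + 16)*51 = 10 + 58*51 = 10 + 2958 = 2968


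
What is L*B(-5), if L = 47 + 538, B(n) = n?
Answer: -2925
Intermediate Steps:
L = 585
L*B(-5) = 585*(-5) = -2925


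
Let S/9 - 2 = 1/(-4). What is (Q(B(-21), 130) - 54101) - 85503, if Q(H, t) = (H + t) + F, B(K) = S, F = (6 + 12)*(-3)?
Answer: -558049/4 ≈ -1.3951e+5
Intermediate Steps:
F = -54 (F = 18*(-3) = -54)
S = 63/4 (S = 18 + 9/(-4) = 18 + 9*(-1/4) = 18 - 9/4 = 63/4 ≈ 15.750)
B(K) = 63/4
Q(H, t) = -54 + H + t (Q(H, t) = (H + t) - 54 = -54 + H + t)
(Q(B(-21), 130) - 54101) - 85503 = ((-54 + 63/4 + 130) - 54101) - 85503 = (367/4 - 54101) - 85503 = -216037/4 - 85503 = -558049/4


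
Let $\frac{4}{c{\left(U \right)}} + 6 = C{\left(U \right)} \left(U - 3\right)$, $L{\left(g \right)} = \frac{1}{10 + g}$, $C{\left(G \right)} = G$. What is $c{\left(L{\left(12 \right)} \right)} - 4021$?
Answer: $- \frac{11940285}{2969} \approx -4021.7$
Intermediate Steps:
$c{\left(U \right)} = \frac{4}{-6 + U \left(-3 + U\right)}$ ($c{\left(U \right)} = \frac{4}{-6 + U \left(U - 3\right)} = \frac{4}{-6 + U \left(-3 + U\right)}$)
$c{\left(L{\left(12 \right)} \right)} - 4021 = \frac{4}{-6 + \left(\frac{1}{10 + 12}\right)^{2} - \frac{3}{10 + 12}} - 4021 = \frac{4}{-6 + \left(\frac{1}{22}\right)^{2} - \frac{3}{22}} - 4021 = \frac{4}{-6 + \frac{1}{484} - \frac{3}{22}} - 4021 = \frac{4}{- \frac{2969}{484}} - 4021 = 4 \left(- \frac{484}{2969}\right) - 4021 = - \frac{1936}{2969} - 4021 = - \frac{11940285}{2969}$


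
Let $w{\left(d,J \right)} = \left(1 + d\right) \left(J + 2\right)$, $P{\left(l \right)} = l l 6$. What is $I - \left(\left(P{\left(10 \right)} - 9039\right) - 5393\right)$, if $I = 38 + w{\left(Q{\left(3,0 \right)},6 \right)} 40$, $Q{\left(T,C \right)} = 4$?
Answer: $15470$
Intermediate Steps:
$P{\left(l \right)} = 6 l^{2}$ ($P{\left(l \right)} = l^{2} \cdot 6 = 6 l^{2}$)
$w{\left(d,J \right)} = \left(1 + d\right) \left(2 + J\right)$
$I = 1638$ ($I = 38 + \left(2 + 6 + 2 \cdot 4 + 6 \cdot 4\right) 40 = 38 + \left(2 + 6 + 8 + 24\right) 40 = 38 + 40 \cdot 40 = 38 + 1600 = 1638$)
$I - \left(\left(P{\left(10 \right)} - 9039\right) - 5393\right) = 1638 - \left(\left(6 \cdot 10^{2} - 9039\right) - 5393\right) = 1638 - \left(\left(6 \cdot 100 - 9039\right) - 5393\right) = 1638 - \left(\left(600 - 9039\right) - 5393\right) = 1638 - \left(-8439 - 5393\right) = 1638 - -13832 = 1638 + 13832 = 15470$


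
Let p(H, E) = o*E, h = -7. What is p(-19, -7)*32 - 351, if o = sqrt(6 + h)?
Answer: -351 - 224*I ≈ -351.0 - 224.0*I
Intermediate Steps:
o = I (o = sqrt(6 - 7) = sqrt(-1) = I ≈ 1.0*I)
p(H, E) = I*E
p(-19, -7)*32 - 351 = (I*(-7))*32 - 351 = -7*I*32 - 351 = -224*I - 351 = -351 - 224*I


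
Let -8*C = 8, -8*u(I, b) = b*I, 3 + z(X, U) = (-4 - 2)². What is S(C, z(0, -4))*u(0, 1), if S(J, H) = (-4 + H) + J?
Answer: 0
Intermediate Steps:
z(X, U) = 33 (z(X, U) = -3 + (-4 - 2)² = -3 + (-6)² = -3 + 36 = 33)
u(I, b) = -I*b/8 (u(I, b) = -b*I/8 = -I*b/8)
C = -1 (C = -⅛*8 = -1)
S(J, H) = -4 + H + J
S(C, z(0, -4))*u(0, 1) = (-4 + 33 - 1)*(-⅛*0*1) = 28*0 = 0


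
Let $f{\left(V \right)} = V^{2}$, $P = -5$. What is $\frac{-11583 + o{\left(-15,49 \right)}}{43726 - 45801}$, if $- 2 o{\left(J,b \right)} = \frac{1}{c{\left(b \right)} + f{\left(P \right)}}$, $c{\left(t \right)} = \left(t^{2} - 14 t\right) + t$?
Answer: $\frac{19973}{3578} \approx 5.5822$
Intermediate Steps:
$c{\left(t \right)} = t^{2} - 13 t$
$o{\left(J,b \right)} = - \frac{1}{2 \left(25 + b \left(-13 + b\right)\right)}$ ($o{\left(J,b \right)} = - \frac{1}{2 \left(b \left(-13 + b\right) + \left(-5\right)^{2}\right)} = - \frac{1}{2 \left(b \left(-13 + b\right) + 25\right)} = - \frac{1}{2 \left(25 + b \left(-13 + b\right)\right)}$)
$\frac{-11583 + o{\left(-15,49 \right)}}{43726 - 45801} = \frac{-11583 - \frac{1}{50 + 2 \cdot 49 \left(-13 + 49\right)}}{43726 - 45801} = \frac{-11583 - \frac{1}{50 + 2 \cdot 49 \cdot 36}}{-2075} = \left(-11583 - \frac{1}{50 + 3528}\right) \left(- \frac{1}{2075}\right) = \left(-11583 - \frac{1}{3578}\right) \left(- \frac{1}{2075}\right) = \left(- \frac{41443975}{3578}\right) \left(- \frac{1}{2075}\right) = \frac{19973}{3578}$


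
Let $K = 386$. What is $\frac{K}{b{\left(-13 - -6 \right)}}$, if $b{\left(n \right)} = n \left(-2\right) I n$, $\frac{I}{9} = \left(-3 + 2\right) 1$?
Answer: $\frac{193}{441} \approx 0.43764$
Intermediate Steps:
$I = -9$ ($I = 9 \left(-3 + 2\right) 1 = 9 \left(\left(-1\right) 1\right) = 9 \left(-1\right) = -9$)
$b{\left(n \right)} = 18 n^{2}$ ($b{\left(n \right)} = n \left(-2\right) \left(-9\right) n = - 2 n \left(-9\right) n = 18 n n = 18 n^{2}$)
$\frac{K}{b{\left(-13 - -6 \right)}} = \frac{386}{18 \left(-13 - -6\right)^{2}} = \frac{386}{18 \left(-13 + 6\right)^{2}} = \frac{386}{18 \left(-7\right)^{2}} = \frac{386}{18 \cdot 49} = \frac{386}{882} = 386 \cdot \frac{1}{882} = \frac{193}{441}$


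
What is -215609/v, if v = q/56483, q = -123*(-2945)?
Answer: -12178243147/362235 ≈ -33620.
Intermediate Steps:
q = 362235
v = 362235/56483 ≈ 6.4132
-215609/v = -215609/362235/56483 = -215609*56483/362235 = -12178243147/362235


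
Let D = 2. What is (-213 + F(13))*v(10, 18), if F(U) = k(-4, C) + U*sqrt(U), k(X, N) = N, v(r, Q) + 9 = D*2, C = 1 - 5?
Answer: 1085 - 65*sqrt(13) ≈ 850.64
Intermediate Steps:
C = -4
v(r, Q) = -5 (v(r, Q) = -9 + 2*2 = -9 + 4 = -5)
F(U) = -4 + U**(3/2) (F(U) = -4 + U*sqrt(U) = -4 + U**(3/2))
(-213 + F(13))*v(10, 18) = (-213 + (-4 + 13**(3/2)))*(-5) = (-213 + (-4 + 13*sqrt(13)))*(-5) = (-217 + 13*sqrt(13))*(-5) = 1085 - 65*sqrt(13)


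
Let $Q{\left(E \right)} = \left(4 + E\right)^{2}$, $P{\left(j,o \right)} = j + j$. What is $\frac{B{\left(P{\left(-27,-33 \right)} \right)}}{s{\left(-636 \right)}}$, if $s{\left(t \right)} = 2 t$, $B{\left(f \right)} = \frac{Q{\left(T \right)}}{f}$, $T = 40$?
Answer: $\frac{121}{4293} \approx 0.028185$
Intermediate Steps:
$P{\left(j,o \right)} = 2 j$
$B{\left(f \right)} = \frac{1936}{f}$ ($B{\left(f \right)} = \frac{\left(4 + 40\right)^{2}}{f} = \frac{44^{2}}{f} = \frac{1936}{f}$)
$\frac{B{\left(P{\left(-27,-33 \right)} \right)}}{s{\left(-636 \right)}} = \frac{1936 \frac{1}{2 \left(-27\right)}}{2 \left(-636\right)} = \frac{1936 \frac{1}{-54}}{-1272} = 1936 \left(- \frac{1}{54}\right) \left(- \frac{1}{1272}\right) = \left(- \frac{968}{27}\right) \left(- \frac{1}{1272}\right) = \frac{121}{4293}$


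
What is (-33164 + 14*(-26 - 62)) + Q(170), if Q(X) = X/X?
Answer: -34395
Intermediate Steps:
Q(X) = 1
(-33164 + 14*(-26 - 62)) + Q(170) = (-33164 + 14*(-26 - 62)) + 1 = (-33164 + 14*(-88)) + 1 = (-33164 - 1232) + 1 = -34396 + 1 = -34395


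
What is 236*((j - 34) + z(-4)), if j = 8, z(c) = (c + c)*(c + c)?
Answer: 8968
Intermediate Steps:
z(c) = 4*c**2 (z(c) = (2*c)*(2*c) = 4*c**2)
236*((j - 34) + z(-4)) = 236*((8 - 34) + 4*(-4)**2) = 236*(-26 + 4*16) = 236*(-26 + 64) = 236*38 = 8968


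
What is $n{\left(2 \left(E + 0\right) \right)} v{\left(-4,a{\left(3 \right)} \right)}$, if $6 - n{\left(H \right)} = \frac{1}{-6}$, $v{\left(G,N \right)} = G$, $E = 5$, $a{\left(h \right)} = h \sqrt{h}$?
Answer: $- \frac{74}{3} \approx -24.667$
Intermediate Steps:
$a{\left(h \right)} = h^{\frac{3}{2}}$
$n{\left(H \right)} = \frac{37}{6}$ ($n{\left(H \right)} = 6 - \frac{1}{-6} = 6 - - \frac{1}{6} = 6 + \frac{1}{6} = \frac{37}{6}$)
$n{\left(2 \left(E + 0\right) \right)} v{\left(-4,a{\left(3 \right)} \right)} = \frac{37}{6} \left(-4\right) = - \frac{74}{3}$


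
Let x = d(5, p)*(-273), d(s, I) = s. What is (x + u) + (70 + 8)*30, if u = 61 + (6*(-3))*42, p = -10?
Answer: 280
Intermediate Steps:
u = -695 (u = 61 - 18*42 = 61 - 756 = -695)
x = -1365 (x = 5*(-273) = -1365)
(x + u) + (70 + 8)*30 = (-1365 - 695) + (70 + 8)*30 = -2060 + 78*30 = -2060 + 2340 = 280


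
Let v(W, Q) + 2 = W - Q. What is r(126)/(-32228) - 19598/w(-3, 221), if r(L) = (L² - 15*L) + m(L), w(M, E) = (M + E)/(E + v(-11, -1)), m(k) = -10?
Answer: -16501044333/878213 ≈ -18789.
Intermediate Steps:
v(W, Q) = -2 + W - Q (v(W, Q) = -2 + (W - Q) = -2 + W - Q)
w(M, E) = (E + M)/(-12 + E) (w(M, E) = (M + E)/(E + (-2 - 11 - 1*(-1))) = (E + M)/(E + (-2 - 11 + 1)) = (E + M)/(E - 12) = (E + M)/(-12 + E))
r(L) = -10 + L² - 15*L (r(L) = (L² - 15*L) - 10 = -10 + L² - 15*L)
r(126)/(-32228) - 19598/w(-3, 221) = (-10 + 126² - 15*126)/(-32228) - 19598*(-12 + 221)/(221 - 3) = (-10 + 15876 - 1890)*(-1/32228) - 19598/(218/209) = 13976*(-1/32228) - 19598/((1/209)*218) = -3494/8057 - 19598/218/209 = -3494/8057 - 19598*209/218 = -3494/8057 - 2047991/109 = -16501044333/878213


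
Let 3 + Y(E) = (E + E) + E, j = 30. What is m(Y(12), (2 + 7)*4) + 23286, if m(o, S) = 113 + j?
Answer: 23429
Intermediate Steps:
Y(E) = -3 + 3*E (Y(E) = -3 + ((E + E) + E) = -3 + (2*E + E) = -3 + 3*E)
m(o, S) = 143 (m(o, S) = 113 + 30 = 143)
m(Y(12), (2 + 7)*4) + 23286 = 143 + 23286 = 23429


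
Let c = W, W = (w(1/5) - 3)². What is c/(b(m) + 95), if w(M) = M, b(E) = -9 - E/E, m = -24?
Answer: 196/2125 ≈ 0.092235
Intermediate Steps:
b(E) = -10 (b(E) = -9 - 1*1 = -9 - 1 = -10)
W = 196/25 (W = (1/5 - 3)² = (⅕ - 3)² = (-14/5)² = 196/25 ≈ 7.8400)
c = 196/25 ≈ 7.8400
c/(b(m) + 95) = (196/25)/(-10 + 95) = (196/25)/85 = (1/85)*(196/25) = 196/2125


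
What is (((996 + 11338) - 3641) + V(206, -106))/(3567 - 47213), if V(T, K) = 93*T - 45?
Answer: -13903/21823 ≈ -0.63708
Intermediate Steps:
V(T, K) = -45 + 93*T
(((996 + 11338) - 3641) + V(206, -106))/(3567 - 47213) = (((996 + 11338) - 3641) + (-45 + 93*206))/(3567 - 47213) = ((12334 - 3641) + (-45 + 19158))/(-43646) = (8693 + 19113)*(-1/43646) = 27806*(-1/43646) = -13903/21823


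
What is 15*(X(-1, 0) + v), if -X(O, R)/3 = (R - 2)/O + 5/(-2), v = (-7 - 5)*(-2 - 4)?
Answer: 2205/2 ≈ 1102.5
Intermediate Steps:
v = 72 (v = -12*(-6) = 72)
X(O, R) = 15/2 - 3*(-2 + R)/O (X(O, R) = -3*((R - 2)/O + 5/(-2)) = -3*((-2 + R)/O + 5*(-1/2)) = -3*((-2 + R)/O - 5/2) = -3*(-5/2 + (-2 + R)/O) = 15/2 - 3*(-2 + R)/O)
15*(X(-1, 0) + v) = 15*((3/2)*(4 - 2*0 + 5*(-1))/(-1) + 72) = 15*((3/2)*(-1)*(4 + 0 - 5) + 72) = 15*((3/2)*(-1)*(-1) + 72) = 15*(3/2 + 72) = 15*(147/2) = 2205/2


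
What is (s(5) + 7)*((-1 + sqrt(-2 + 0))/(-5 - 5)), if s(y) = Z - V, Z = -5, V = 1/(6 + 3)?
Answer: 17/90 - 17*I*sqrt(2)/90 ≈ 0.18889 - 0.26713*I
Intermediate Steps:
V = 1/9 ≈ 0.11111
s(y) = -46/9 (s(y) = -5 - 1*1/9 = -5 - 1/9 = -46/9)
(s(5) + 7)*((-1 + sqrt(-2 + 0))/(-5 - 5)) = (-46/9 + 7)*((-1 + sqrt(-2 + 0))/(-5 - 5)) = 17*((-1 + sqrt(-2))/(-10))/9 = 17*((-1 + I*sqrt(2))*(-1/10))/9 = 17*(1/10 - I*sqrt(2)/10)/9 = 17/90 - 17*I*sqrt(2)/90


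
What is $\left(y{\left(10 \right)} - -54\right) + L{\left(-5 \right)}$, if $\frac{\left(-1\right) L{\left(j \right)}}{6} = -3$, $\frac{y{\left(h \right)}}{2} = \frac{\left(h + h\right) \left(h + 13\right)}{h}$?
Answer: $164$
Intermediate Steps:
$y{\left(h \right)} = 52 + 4 h$ ($y{\left(h \right)} = 2 \frac{\left(h + h\right) \left(h + 13\right)}{h} = 2 \frac{2 h \left(13 + h\right)}{h} = 2 \left(26 + 2 h\right) = 52 + 4 h$)
$L{\left(j \right)} = 18$ ($L{\left(j \right)} = \left(-6\right) \left(-3\right) = 18$)
$\left(y{\left(10 \right)} - -54\right) + L{\left(-5 \right)} = \left(\left(52 + 4 \cdot 10\right) - -54\right) + 18 = \left(\left(52 + 40\right) + 54\right) + 18 = \left(92 + 54\right) + 18 = 146 + 18 = 164$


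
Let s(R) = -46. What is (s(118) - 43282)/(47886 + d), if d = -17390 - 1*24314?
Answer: -21664/3091 ≈ -7.0087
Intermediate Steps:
d = -41704 (d = -17390 - 24314 = -41704)
(s(118) - 43282)/(47886 + d) = (-46 - 43282)/(47886 - 41704) = -43328/6182 = -43328*1/6182 = -21664/3091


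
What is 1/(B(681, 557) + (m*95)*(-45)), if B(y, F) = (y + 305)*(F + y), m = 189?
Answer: 1/412693 ≈ 2.4231e-6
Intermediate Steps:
B(y, F) = (305 + y)*(F + y)
1/(B(681, 557) + (m*95)*(-45)) = 1/((681**2 + 305*557 + 305*681 + 557*681) + (189*95)*(-45)) = 1/((463761 + 169885 + 207705 + 379317) + 17955*(-45)) = 1/(1220668 - 807975) = 1/412693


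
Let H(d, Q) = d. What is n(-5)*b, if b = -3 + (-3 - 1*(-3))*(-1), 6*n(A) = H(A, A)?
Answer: 5/2 ≈ 2.5000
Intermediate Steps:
n(A) = A/6
b = -3 (b = -3 + (-3 + 3)*(-1) = -3 + 0*(-1) = -3 + 0 = -3)
n(-5)*b = ((⅙)*(-5))*(-3) = -⅚*(-3) = 5/2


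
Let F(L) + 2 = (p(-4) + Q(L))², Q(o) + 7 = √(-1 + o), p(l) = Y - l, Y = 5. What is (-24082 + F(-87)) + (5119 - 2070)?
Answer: -21119 + 8*I*√22 ≈ -21119.0 + 37.523*I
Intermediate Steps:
p(l) = 5 - l
Q(o) = -7 + √(-1 + o)
F(L) = -2 + (2 + √(-1 + L))² (F(L) = -2 + ((5 - 1*(-4)) + (-7 + √(-1 + L)))² = -2 + ((5 + 4) + (-7 + √(-1 + L)))² = -2 + (9 + (-7 + √(-1 + L)))² = -2 + (2 + √(-1 + L))²)
(-24082 + F(-87)) + (5119 - 2070) = (-24082 + (-2 + (2 + √(-1 - 87))²)) + (5119 - 2070) = (-24082 + (-2 + (2 + √(-88))²)) + 3049 = (-24082 + (-2 + (2 + 2*I*√22)²)) + 3049 = (-24084 + (2 + 2*I*√22)²) + 3049 = -21035 + (2 + 2*I*√22)²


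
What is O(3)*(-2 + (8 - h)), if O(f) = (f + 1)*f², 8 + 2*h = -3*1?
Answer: 414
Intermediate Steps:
h = -11/2 (h = -4 + (-3*1)/2 = -4 + (½)*(-3) = -4 - 3/2 = -11/2 ≈ -5.5000)
O(f) = f²*(1 + f) (O(f) = (1 + f)*f² = f²*(1 + f))
O(3)*(-2 + (8 - h)) = (3²*(1 + 3))*(-2 + (8 - 1*(-11/2))) = (9*4)*(-2 + (8 + 11/2)) = 36*(-2 + 27/2) = 36*(23/2) = 414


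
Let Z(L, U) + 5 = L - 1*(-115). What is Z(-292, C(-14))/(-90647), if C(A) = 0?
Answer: 182/90647 ≈ 0.0020078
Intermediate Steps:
Z(L, U) = 110 + L (Z(L, U) = -5 + (L - 1*(-115)) = -5 + (L + 115) = -5 + (115 + L) = 110 + L)
Z(-292, C(-14))/(-90647) = (110 - 292)/(-90647) = -182*(-1/90647) = 182/90647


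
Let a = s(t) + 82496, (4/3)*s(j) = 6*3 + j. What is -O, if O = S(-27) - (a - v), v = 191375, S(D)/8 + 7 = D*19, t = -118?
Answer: -104794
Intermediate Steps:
S(D) = -56 + 152*D (S(D) = -56 + 8*(D*19) = -56 + 8*(19*D) = -56 + 152*D)
s(j) = 27/2 + 3*j/4 (s(j) = 3*(6*3 + j)/4 = 3*(18 + j)/4 = 27/2 + 3*j/4)
a = 82421 (a = (27/2 + (3/4)*(-118)) + 82496 = (27/2 - 177/2) + 82496 = -75 + 82496 = 82421)
O = 104794 (O = (-56 + 152*(-27)) - (82421 - 1*191375) = (-56 - 4104) - (82421 - 191375) = -4160 - 1*(-108954) = -4160 + 108954 = 104794)
-O = -1*104794 = -104794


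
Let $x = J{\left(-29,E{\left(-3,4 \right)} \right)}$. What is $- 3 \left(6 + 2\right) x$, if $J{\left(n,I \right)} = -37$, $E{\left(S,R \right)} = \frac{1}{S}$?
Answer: $888$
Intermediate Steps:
$x = -37$
$- 3 \left(6 + 2\right) x = - 3 \left(6 + 2\right) \left(-37\right) = \left(-3\right) 8 \left(-37\right) = \left(-24\right) \left(-37\right) = 888$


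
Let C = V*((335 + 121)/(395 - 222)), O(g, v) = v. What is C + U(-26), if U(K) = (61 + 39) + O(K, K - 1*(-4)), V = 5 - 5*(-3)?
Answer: 22614/173 ≈ 130.72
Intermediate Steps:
V = 20 (V = 5 + 15 = 20)
C = 9120/173 (C = 20*((335 + 121)/(395 - 222)) = 20*(456/173) = 9120/173 ≈ 52.717)
U(K) = 104 + K (U(K) = (61 + 39) + (K - 1*(-4)) = 100 + (K + 4) = 100 + (4 + K) = 104 + K)
C + U(-26) = 9120/173 + (104 - 26) = 9120/173 + 78 = 22614/173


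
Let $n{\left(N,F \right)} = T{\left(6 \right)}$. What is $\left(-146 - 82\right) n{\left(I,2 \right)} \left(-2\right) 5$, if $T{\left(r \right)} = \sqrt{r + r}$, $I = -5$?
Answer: $4560 \sqrt{3} \approx 7898.1$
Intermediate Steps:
$T{\left(r \right)} = \sqrt{2} \sqrt{r}$ ($T{\left(r \right)} = \sqrt{2 r} = \sqrt{2} \sqrt{r}$)
$n{\left(N,F \right)} = 2 \sqrt{3}$ ($n{\left(N,F \right)} = \sqrt{2} \sqrt{6} = 2 \sqrt{3}$)
$\left(-146 - 82\right) n{\left(I,2 \right)} \left(-2\right) 5 = \left(-146 - 82\right) 2 \sqrt{3} \left(-2\right) 5 = - 228 - 4 \sqrt{3} \cdot 5 = - 228 \left(- 20 \sqrt{3}\right) = 4560 \sqrt{3}$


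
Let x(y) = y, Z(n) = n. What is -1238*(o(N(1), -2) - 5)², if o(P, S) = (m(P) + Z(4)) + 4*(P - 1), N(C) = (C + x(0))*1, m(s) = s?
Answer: 0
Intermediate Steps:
N(C) = C (N(C) = (C + 0)*1 = C*1 = C)
o(P, S) = 5*P (o(P, S) = (P + 4) + 4*(P - 1) = (4 + P) + 4*(-1 + P) = (4 + P) + (-4 + 4*P) = 5*P)
-1238*(o(N(1), -2) - 5)² = -1238*(5*1 - 5)² = -1238*(5 - 5)² = -1238*0² = -1238*0 = 0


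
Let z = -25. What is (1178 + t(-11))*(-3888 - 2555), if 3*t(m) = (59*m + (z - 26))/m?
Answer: -254975282/33 ≈ -7.7265e+6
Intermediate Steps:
t(m) = (-51 + 59*m)/(3*m) (t(m) = ((59*m + (-25 - 26))/m)/3 = ((59*m - 51)/m)/3 = ((-51 + 59*m)/m)/3 = (-51 + 59*m)/(3*m))
(1178 + t(-11))*(-3888 - 2555) = (1178 + (59/3 - 17/(-11)))*(-3888 - 2555) = (1178 + (59/3 - 17*(-1/11)))*(-6443) = (1178 + (59/3 + 17/11))*(-6443) = (1178 + 700/33)*(-6443) = (39574/33)*(-6443) = -254975282/33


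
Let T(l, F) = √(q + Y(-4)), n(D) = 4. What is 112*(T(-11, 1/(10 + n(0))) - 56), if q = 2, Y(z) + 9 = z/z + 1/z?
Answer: -6272 + 280*I ≈ -6272.0 + 280.0*I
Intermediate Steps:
Y(z) = -8 + 1/z (Y(z) = -9 + (z/z + 1/z) = -9 + (1 + 1/z) = -8 + 1/z)
T(l, F) = 5*I/2 (T(l, F) = √(2 + (-8 + 1/(-4))) = √(2 + (-8 - ¼)) = √(2 - 33/4) = √(-25/4) = 5*I/2)
112*(T(-11, 1/(10 + n(0))) - 56) = 112*(5*I/2 - 56) = 112*(-56 + 5*I/2) = -6272 + 280*I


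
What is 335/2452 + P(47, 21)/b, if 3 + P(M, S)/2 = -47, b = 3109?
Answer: 796315/7623268 ≈ 0.10446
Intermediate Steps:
P(M, S) = -100 (P(M, S) = -6 + 2*(-47) = -6 - 94 = -100)
335/2452 + P(47, 21)/b = 335/2452 - 100/3109 = 796315/7623268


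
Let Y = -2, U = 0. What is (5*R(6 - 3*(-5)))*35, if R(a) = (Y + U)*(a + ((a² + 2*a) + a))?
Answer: -183750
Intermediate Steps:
R(a) = -8*a - 2*a² (R(a) = (-2 + 0)*(a + ((a² + 2*a) + a)) = -2*(a + (a² + 3*a)) = -2*(a² + 4*a) = -8*a - 2*a²)
(5*R(6 - 3*(-5)))*35 = (5*(-2*(6 - 3*(-5))*(4 + (6 - 3*(-5)))))*35 = (5*(-2*(6 + 15)*(4 + (6 + 15))))*35 = (5*(-2*21*(4 + 21)))*35 = (5*(-2*21*25))*35 = (5*(-1050))*35 = -5250*35 = -183750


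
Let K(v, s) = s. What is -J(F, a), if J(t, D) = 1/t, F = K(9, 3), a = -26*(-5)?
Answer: -1/3 ≈ -0.33333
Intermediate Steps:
a = 130
F = 3
-J(F, a) = -1/3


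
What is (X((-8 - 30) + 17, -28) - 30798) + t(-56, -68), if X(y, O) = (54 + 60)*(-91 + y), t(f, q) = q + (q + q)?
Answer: -43770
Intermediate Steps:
t(f, q) = 3*q (t(f, q) = q + 2*q = 3*q)
X(y, O) = -10374 + 114*y (X(y, O) = 114*(-91 + y) = -10374 + 114*y)
(X((-8 - 30) + 17, -28) - 30798) + t(-56, -68) = ((-10374 + 114*((-8 - 30) + 17)) - 30798) + 3*(-68) = ((-10374 + 114*(-38 + 17)) - 30798) - 204 = ((-10374 + 114*(-21)) - 30798) - 204 = ((-10374 - 2394) - 30798) - 204 = (-12768 - 30798) - 204 = -43566 - 204 = -43770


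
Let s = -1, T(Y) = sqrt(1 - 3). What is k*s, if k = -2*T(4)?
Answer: 2*I*sqrt(2) ≈ 2.8284*I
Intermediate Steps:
T(Y) = I*sqrt(2) (T(Y) = sqrt(-2) = I*sqrt(2))
k = -2*I*sqrt(2) ≈ -2.8284*I
k*s = -2*I*sqrt(2)*(-1) = 2*I*sqrt(2)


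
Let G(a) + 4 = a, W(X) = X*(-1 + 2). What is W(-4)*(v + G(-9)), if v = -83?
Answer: 384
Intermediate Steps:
W(X) = X (W(X) = X*1 = X)
G(a) = -4 + a
W(-4)*(v + G(-9)) = -4*(-83 + (-4 - 9)) = -4*(-83 - 13) = -4*(-96) = 384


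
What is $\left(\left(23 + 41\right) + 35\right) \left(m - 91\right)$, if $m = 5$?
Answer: $-8514$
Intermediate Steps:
$\left(\left(23 + 41\right) + 35\right) \left(m - 91\right) = \left(\left(23 + 41\right) + 35\right) \left(5 - 91\right) = \left(64 + 35\right) \left(-86\right) = 99 \left(-86\right) = -8514$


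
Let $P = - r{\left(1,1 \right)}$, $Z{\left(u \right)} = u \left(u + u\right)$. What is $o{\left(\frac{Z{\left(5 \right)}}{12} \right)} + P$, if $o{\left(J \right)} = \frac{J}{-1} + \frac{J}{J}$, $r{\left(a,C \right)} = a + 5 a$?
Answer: $- \frac{55}{6} \approx -9.1667$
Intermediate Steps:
$r{\left(a,C \right)} = 6 a$
$Z{\left(u \right)} = 2 u^{2}$ ($Z{\left(u \right)} = u 2 u = 2 u^{2}$)
$o{\left(J \right)} = 1 - J$ ($o{\left(J \right)} = J \left(-1\right) + 1 = - J + 1 = 1 - J$)
$P = -6$ ($P = - 6 \cdot 1 = \left(-1\right) 6 = -6$)
$o{\left(\frac{Z{\left(5 \right)}}{12} \right)} + P = \left(1 - \frac{2 \cdot 5^{2}}{12}\right) - 6 = \left(1 - 2 \cdot 25 \cdot \frac{1}{12}\right) - 6 = \left(1 - 50 \cdot \frac{1}{12}\right) - 6 = \left(1 - \frac{25}{6}\right) - 6 = - \frac{19}{6} - 6 = - \frac{55}{6}$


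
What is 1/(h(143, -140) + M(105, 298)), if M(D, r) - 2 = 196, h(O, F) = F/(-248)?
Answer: 62/12311 ≈ 0.0050361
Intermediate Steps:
h(O, F) = -F/248 (h(O, F) = F*(-1/248) = -F/248)
M(D, r) = 198 (M(D, r) = 2 + 196 = 198)
1/(h(143, -140) + M(105, 298)) = 1/(-1/248*(-140) + 198) = 1/(35/62 + 198) = 1/(12311/62) = 62/12311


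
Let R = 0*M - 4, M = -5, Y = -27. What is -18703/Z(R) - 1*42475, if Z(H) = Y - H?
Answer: -958222/23 ≈ -41662.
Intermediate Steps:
R = -4 (R = 0*(-5) - 4 = 0 - 4 = -4)
Z(H) = -27 - H
-18703/Z(R) - 1*42475 = -18703/(-27 - 1*(-4)) - 1*42475 = -18703/(-27 + 4) - 42475 = -18703/(-23) - 42475 = -18703*(-1/23) - 42475 = 18703/23 - 42475 = -958222/23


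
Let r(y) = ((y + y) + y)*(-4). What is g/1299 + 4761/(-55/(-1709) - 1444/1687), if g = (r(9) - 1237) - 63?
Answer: -17833883269225/3085139289 ≈ -5780.6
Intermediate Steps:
r(y) = -12*y (r(y) = (2*y + y)*(-4) = (3*y)*(-4) = -12*y)
g = -1408 (g = (-12*9 - 1237) - 63 = (-108 - 1237) - 63 = -1345 - 63 = -1408)
g/1299 + 4761/(-55/(-1709) - 1444/1687) = -1408/1299 + 4761/(-55/(-1709) - 1444/1687) = -1408*1/1299 + 4761/(-55*(-1/1709) - 1444*1/1687) = -1408/1299 + 4761/(55/1709 - 1444/1687) = -1408/1299 + 4761/(-2375011/2883083) = -1408/1299 + 4761*(-2883083/2375011) = -1408/1299 - 13726358163/2375011 = -17833883269225/3085139289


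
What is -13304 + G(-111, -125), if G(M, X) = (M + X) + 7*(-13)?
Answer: -13631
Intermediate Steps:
G(M, X) = -91 + M + X (G(M, X) = (M + X) - 91 = -91 + M + X)
-13304 + G(-111, -125) = -13304 + (-91 - 111 - 125) = -13304 - 327 = -13631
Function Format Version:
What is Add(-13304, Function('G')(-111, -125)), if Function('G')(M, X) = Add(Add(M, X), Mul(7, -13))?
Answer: -13631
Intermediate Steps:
Function('G')(M, X) = Add(-91, M, X) (Function('G')(M, X) = Add(Add(M, X), -91) = Add(-91, M, X))
Add(-13304, Function('G')(-111, -125)) = Add(-13304, Add(-91, -111, -125)) = Add(-13304, -327) = -13631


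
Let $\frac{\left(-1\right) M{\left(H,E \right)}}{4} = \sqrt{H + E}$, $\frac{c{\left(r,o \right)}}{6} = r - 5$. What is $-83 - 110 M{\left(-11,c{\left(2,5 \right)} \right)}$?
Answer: $-83 + 440 i \sqrt{29} \approx -83.0 + 2369.5 i$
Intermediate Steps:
$c{\left(r,o \right)} = -30 + 6 r$ ($c{\left(r,o \right)} = 6 \left(r - 5\right) = 6 \left(-5 + r\right) = -30 + 6 r$)
$M{\left(H,E \right)} = - 4 \sqrt{E + H}$ ($M{\left(H,E \right)} = - 4 \sqrt{H + E} = - 4 \sqrt{E + H}$)
$-83 - 110 M{\left(-11,c{\left(2,5 \right)} \right)} = -83 - 110 \left(- 4 \sqrt{\left(-30 + 6 \cdot 2\right) - 11}\right) = -83 - 110 \left(- 4 \sqrt{\left(-30 + 12\right) - 11}\right) = -83 - 110 \left(- 4 \sqrt{-18 - 11}\right) = -83 - 110 \left(- 4 \sqrt{-29}\right) = -83 - 110 \left(- 4 i \sqrt{29}\right) = -83 + 440 i \sqrt{29}$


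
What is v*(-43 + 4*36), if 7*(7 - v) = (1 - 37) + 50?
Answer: 505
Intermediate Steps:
v = 5 (v = 7 - ((1 - 37) + 50)/7 = 7 - (-36 + 50)/7 = 7 - ⅐*14 = 7 - 2 = 5)
v*(-43 + 4*36) = 5*(-43 + 4*36) = 5*(-43 + 144) = 5*101 = 505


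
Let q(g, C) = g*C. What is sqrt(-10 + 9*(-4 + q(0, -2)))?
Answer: I*sqrt(46) ≈ 6.7823*I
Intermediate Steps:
q(g, C) = C*g
sqrt(-10 + 9*(-4 + q(0, -2))) = sqrt(-10 + 9*(-4 - 2*0)) = sqrt(-10 + 9*(-4 + 0)) = sqrt(-10 + 9*(-4)) = sqrt(-10 - 36) = sqrt(-46) = I*sqrt(46)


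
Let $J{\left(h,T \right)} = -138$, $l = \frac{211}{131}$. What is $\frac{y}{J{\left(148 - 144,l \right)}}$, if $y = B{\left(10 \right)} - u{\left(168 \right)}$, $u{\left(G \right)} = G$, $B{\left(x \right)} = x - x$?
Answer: $\frac{28}{23} \approx 1.2174$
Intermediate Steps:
$l = \frac{211}{131}$ ($l = 211 \cdot \frac{1}{131} = \frac{211}{131} \approx 1.6107$)
$B{\left(x \right)} = 0$
$y = -168$ ($y = 0 - 168 = -168$)
$\frac{y}{J{\left(148 - 144,l \right)}} = - \frac{168}{-138} = \left(-168\right) \left(- \frac{1}{138}\right) = \frac{28}{23}$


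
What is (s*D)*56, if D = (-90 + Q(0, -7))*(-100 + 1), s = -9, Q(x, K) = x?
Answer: -4490640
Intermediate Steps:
D = 8910 (D = (-90 + 0)*(-100 + 1) = -90*(-99) = 8910)
(s*D)*56 = -9*8910*56 = -80190*56 = -4490640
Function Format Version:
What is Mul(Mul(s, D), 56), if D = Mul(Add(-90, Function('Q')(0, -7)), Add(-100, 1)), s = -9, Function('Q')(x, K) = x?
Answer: -4490640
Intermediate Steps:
D = 8910 (D = Mul(Add(-90, 0), Add(-100, 1)) = Mul(-90, -99) = 8910)
Mul(Mul(s, D), 56) = Mul(Mul(-9, 8910), 56) = Mul(-80190, 56) = -4490640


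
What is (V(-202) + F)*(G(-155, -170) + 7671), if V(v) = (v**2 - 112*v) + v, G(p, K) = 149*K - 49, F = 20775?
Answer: -1487489708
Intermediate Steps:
G(p, K) = -49 + 149*K
V(v) = v**2 - 111*v
(V(-202) + F)*(G(-155, -170) + 7671) = (-202*(-111 - 202) + 20775)*((-49 + 149*(-170)) + 7671) = (-202*(-313) + 20775)*((-49 - 25330) + 7671) = (63226 + 20775)*(-25379 + 7671) = 84001*(-17708) = -1487489708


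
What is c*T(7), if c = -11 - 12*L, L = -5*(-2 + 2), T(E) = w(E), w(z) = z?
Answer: -77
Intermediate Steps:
T(E) = E
L = 0 (L = -5*0 = 0)
c = -11 (c = -11 - 12*0 = -11 + 0 = -11)
c*T(7) = -11*7 = -77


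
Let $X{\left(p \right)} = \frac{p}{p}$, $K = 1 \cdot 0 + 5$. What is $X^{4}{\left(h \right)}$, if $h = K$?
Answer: $1$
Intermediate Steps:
$K = 5$ ($K = 0 + 5 = 5$)
$h = 5$
$X{\left(p \right)} = 1$
$X^{4}{\left(h \right)} = 1^{4} = 1$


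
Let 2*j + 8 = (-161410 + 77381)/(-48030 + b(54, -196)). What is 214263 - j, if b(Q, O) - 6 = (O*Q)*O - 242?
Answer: 868294817761/4052396 ≈ 2.1427e+5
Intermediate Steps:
b(Q, O) = -236 + Q*O² (b(Q, O) = 6 + ((O*Q)*O - 242) = 6 + (Q*O² - 242) = 6 + (-242 + Q*O²) = -236 + Q*O²)
j = -16293613/4052396 (j = -4 + ((-161410 + 77381)/(-48030 + (-236 + 54*(-196)²)))/2 = -4 + (-84029/(-48030 + (-236 + 54*38416)))/2 = -4 + (-84029/(-48030 + (-236 + 2074464)))/2 = -4 + (-84029/(-48030 + 2074228))/2 = -4 + (-84029/2026198)/2 = -4 + (-84029*1/2026198)/2 = -4 + (½)*(-84029/2026198) = -4 - 84029/4052396 = -16293613/4052396 ≈ -4.0207)
214263 - j = 214263 - 1*(-16293613/4052396) = 214263 + 16293613/4052396 = 868294817761/4052396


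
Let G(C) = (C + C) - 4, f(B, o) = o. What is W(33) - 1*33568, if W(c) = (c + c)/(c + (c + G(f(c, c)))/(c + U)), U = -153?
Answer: -25946480/773 ≈ -33566.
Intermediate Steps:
G(C) = -4 + 2*C (G(C) = 2*C - 4 = -4 + 2*C)
W(c) = 2*c/(c + (-4 + 3*c)/(-153 + c)) (W(c) = (c + c)/(c + (c + (-4 + 2*c))/(c - 153)) = (2*c)/(c + (-4 + 3*c)/(-153 + c)) = 2*c/(c + (-4 + 3*c)/(-153 + c)))
W(33) - 1*33568 = 2*33*(-153 + 33)/(-4 + 33² - 150*33) - 1*33568 = 2*33*(-120)/(-4 + 1089 - 4950) - 33568 = 2*33*(-120)/(-3865) - 33568 = 2*33*(-1/3865)*(-120) - 33568 = 1584/773 - 33568 = -25946480/773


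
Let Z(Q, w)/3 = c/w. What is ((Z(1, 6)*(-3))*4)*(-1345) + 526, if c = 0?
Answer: 526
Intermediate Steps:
Z(Q, w) = 0 (Z(Q, w) = 3*(0/w) = 3*0 = 0)
((Z(1, 6)*(-3))*4)*(-1345) + 526 = ((0*(-3))*4)*(-1345) + 526 = (0*4)*(-1345) + 526 = 0*(-1345) + 526 = 0 + 526 = 526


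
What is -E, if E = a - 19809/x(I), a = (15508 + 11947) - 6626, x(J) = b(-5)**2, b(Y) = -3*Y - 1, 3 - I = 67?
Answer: -4062675/196 ≈ -20728.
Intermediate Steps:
I = -64 (I = 3 - 1*67 = 3 - 67 = -64)
b(Y) = -1 - 3*Y
x(J) = 196 (x(J) = (-1 - 3*(-5))**2 = (-1 + 15)**2 = 14**2 = 196)
a = 20829 (a = 27455 - 6626 = 20829)
E = 4062675/196 (E = 20829 - 19809/196 = 4062675/196 ≈ 20728.)
-E = -1*4062675/196 = -4062675/196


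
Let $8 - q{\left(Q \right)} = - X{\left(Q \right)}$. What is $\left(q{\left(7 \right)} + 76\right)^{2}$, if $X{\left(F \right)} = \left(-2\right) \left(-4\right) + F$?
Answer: $9801$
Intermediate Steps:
$X{\left(F \right)} = 8 + F$
$q{\left(Q \right)} = 16 + Q$ ($q{\left(Q \right)} = 8 - - (8 + Q) = 8 - \left(-8 - Q\right) = 8 + \left(8 + Q\right) = 16 + Q$)
$\left(q{\left(7 \right)} + 76\right)^{2} = \left(\left(16 + 7\right) + 76\right)^{2} = \left(23 + 76\right)^{2} = 99^{2} = 9801$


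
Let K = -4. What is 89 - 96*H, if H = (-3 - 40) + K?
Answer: 4601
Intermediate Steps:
H = -47 (H = (-3 - 40) - 4 = -43 - 4 = -47)
89 - 96*H = 89 - 96*(-47) = 89 + 4512 = 4601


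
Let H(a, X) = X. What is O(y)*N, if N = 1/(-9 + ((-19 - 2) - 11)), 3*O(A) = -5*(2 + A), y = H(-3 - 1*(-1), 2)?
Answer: 20/123 ≈ 0.16260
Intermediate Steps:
y = 2
O(A) = -10/3 - 5*A/3 (O(A) = (-5*(2 + A))/3 = (-10 - 5*A)/3 = -10/3 - 5*A/3)
N = -1/41 (N = 1/(-9 + (-21 - 11)) = 1/(-9 - 32) = 1/(-41) = -1/41 ≈ -0.024390)
O(y)*N = (-10/3 - 5/3*2)*(-1/41) = (-10/3 - 10/3)*(-1/41) = -20/3*(-1/41) = 20/123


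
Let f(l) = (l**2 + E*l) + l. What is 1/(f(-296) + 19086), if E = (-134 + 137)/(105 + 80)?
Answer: 5/532006 ≈ 9.3984e-6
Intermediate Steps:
E = 3/185 ≈ 0.016216
f(l) = l**2 + 188*l/185 (f(l) = (l**2 + 3*l/185) + l = l**2 + 188*l/185)
1/(f(-296) + 19086) = 1/((1/185)*(-296)*(188 + 185*(-296)) + 19086) = 1/((1/185)*(-296)*(188 - 54760) + 19086) = 1/((1/185)*(-296)*(-54572) + 19086) = 1/(436576/5 + 19086) = 1/(532006/5) = 5/532006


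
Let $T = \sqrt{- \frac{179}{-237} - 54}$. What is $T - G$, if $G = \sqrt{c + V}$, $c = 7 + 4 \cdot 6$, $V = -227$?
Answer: $\frac{i \left(-3318 + \sqrt{2990703}\right)}{237} \approx - 6.7031 i$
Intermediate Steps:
$c = 31$ ($c = 7 + 24 = 31$)
$G = 14 i$ ($G = \sqrt{31 - 227} = \sqrt{-196} = 14 i \approx 14.0 i$)
$T = \frac{i \sqrt{2990703}}{237}$ ($T = \sqrt{\left(-179\right) \left(- \frac{1}{237}\right) - 54} = \sqrt{\frac{179}{237} - 54} = \sqrt{- \frac{12619}{237}} = \frac{i \sqrt{2990703}}{237} \approx 7.2969 i$)
$T - G = \frac{i \sqrt{2990703}}{237} - 14 i = - 14 i + \frac{i \sqrt{2990703}}{237}$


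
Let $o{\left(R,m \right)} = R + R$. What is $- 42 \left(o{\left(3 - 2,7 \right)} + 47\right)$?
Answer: $-2058$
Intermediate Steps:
$o{\left(R,m \right)} = 2 R$
$- 42 \left(o{\left(3 - 2,7 \right)} + 47\right) = - 42 \left(2 \left(3 - 2\right) + 47\right) = - 42 \left(2 \cdot 1 + 47\right) = - 42 \left(2 + 47\right) = \left(-42\right) 49 = -2058$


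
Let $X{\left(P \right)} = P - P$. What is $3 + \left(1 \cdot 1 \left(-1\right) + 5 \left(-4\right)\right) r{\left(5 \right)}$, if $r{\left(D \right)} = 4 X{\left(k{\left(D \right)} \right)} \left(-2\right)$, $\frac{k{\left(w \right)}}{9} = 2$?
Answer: $3$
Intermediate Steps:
$k{\left(w \right)} = 18$ ($k{\left(w \right)} = 9 \cdot 2 = 18$)
$X{\left(P \right)} = 0$
$r{\left(D \right)} = 0$ ($r{\left(D \right)} = 4 \cdot 0 \left(-2\right) = 0 \left(-2\right) = 0$)
$3 + \left(1 \cdot 1 \left(-1\right) + 5 \left(-4\right)\right) r{\left(5 \right)} = 3 + \left(1 \cdot 1 \left(-1\right) + 5 \left(-4\right)\right) 0 = 3 + \left(1 \left(-1\right) - 20\right) 0 = 3 + \left(-1 - 20\right) 0 = 3 - 0 = 3 + 0 = 3$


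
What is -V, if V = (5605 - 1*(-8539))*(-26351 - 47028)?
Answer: 1037872576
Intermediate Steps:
V = -1037872576 (V = (5605 + 8539)*(-73379) = 14144*(-73379) = -1037872576)
-V = -1*(-1037872576) = 1037872576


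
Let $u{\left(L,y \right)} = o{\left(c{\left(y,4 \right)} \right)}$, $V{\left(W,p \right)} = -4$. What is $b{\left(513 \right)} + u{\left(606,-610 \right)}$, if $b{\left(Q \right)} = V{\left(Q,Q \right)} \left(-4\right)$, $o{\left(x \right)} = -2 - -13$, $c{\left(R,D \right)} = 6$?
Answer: $27$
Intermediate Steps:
$o{\left(x \right)} = 11$ ($o{\left(x \right)} = -2 + 13 = 11$)
$u{\left(L,y \right)} = 11$
$b{\left(Q \right)} = 16$ ($b{\left(Q \right)} = \left(-4\right) \left(-4\right) = 16$)
$b{\left(513 \right)} + u{\left(606,-610 \right)} = 16 + 11 = 27$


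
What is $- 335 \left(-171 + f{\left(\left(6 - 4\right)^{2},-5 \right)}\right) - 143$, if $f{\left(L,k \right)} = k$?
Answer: $58817$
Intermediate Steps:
$- 335 \left(-171 + f{\left(\left(6 - 4\right)^{2},-5 \right)}\right) - 143 = - 335 \left(-171 - 5\right) - 143 = \left(-335\right) \left(-176\right) - 143 = 58960 - 143 = 58817$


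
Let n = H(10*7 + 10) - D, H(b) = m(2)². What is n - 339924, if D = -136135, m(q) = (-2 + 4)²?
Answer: -203773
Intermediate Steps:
m(q) = 4 (m(q) = 2² = 4)
H(b) = 16 (H(b) = 4² = 16)
n = 136151 (n = 16 - 1*(-136135) = 16 + 136135 = 136151)
n - 339924 = 136151 - 339924 = -203773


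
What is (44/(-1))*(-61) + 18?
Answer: 2702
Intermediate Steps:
(44/(-1))*(-61) + 18 = (44*(-1))*(-61) + 18 = -44*(-61) + 18 = 2684 + 18 = 2702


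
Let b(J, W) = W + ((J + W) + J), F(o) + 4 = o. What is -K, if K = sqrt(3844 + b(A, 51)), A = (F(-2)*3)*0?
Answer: -sqrt(3946) ≈ -62.817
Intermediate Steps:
F(o) = -4 + o
A = 0 (A = ((-4 - 2)*3)*0 = -6*3*0 = -18*0 = 0)
b(J, W) = 2*J + 2*W (b(J, W) = W + (W + 2*J) = 2*J + 2*W)
K = sqrt(3946) (K = sqrt(3844 + (2*0 + 2*51)) = sqrt(3844 + (0 + 102)) = sqrt(3844 + 102) = sqrt(3946) ≈ 62.817)
-K = -sqrt(3946)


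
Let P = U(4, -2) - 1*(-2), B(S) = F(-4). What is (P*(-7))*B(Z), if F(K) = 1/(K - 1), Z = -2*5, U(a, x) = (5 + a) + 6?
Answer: 119/5 ≈ 23.800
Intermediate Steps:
U(a, x) = 11 + a
Z = -10
F(K) = 1/(-1 + K)
B(S) = -⅕ (B(S) = 1/(-1 - 4) = 1/(-5) = -⅕)
P = 17 (P = (11 + 4) - 1*(-2) = 15 + 2 = 17)
(P*(-7))*B(Z) = (17*(-7))*(-⅕) = -119*(-⅕) = 119/5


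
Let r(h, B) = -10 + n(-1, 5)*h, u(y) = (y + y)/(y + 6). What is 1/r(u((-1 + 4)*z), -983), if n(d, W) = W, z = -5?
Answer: 3/20 ≈ 0.15000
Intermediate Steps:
u(y) = 2*y/(6 + y) (u(y) = (2*y)/(6 + y) = 2*y/(6 + y))
r(h, B) = -10 + 5*h
1/r(u((-1 + 4)*z), -983) = 1/(-10 + 5*(2*((-1 + 4)*(-5))/(6 + (-1 + 4)*(-5)))) = 1/(-10 + 5*(2*(3*(-5))/(6 + 3*(-5)))) = 1/(-10 + 5*(2*(-15)/(6 - 15))) = 1/(-10 + 5*(2*(-15)/(-9))) = 1/(-10 + 5*(2*(-15)*(-1/9))) = 1/(-10 + 5*(10/3)) = 1/(-10 + 50/3) = 1/(20/3) = 3/20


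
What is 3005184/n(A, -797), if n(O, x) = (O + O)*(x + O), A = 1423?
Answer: 751296/445399 ≈ 1.6868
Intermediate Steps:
n(O, x) = 2*O*(O + x) (n(O, x) = (2*O)*(O + x) = 2*O*(O + x))
3005184/n(A, -797) = 3005184/((2*1423*(1423 - 797))) = 3005184/((2*1423*626)) = 3005184/1781596 = 3005184*(1/1781596) = 751296/445399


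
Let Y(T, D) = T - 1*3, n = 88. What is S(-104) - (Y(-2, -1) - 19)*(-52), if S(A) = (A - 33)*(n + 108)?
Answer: -28100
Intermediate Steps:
S(A) = -6468 + 196*A (S(A) = (A - 33)*(88 + 108) = (-33 + A)*196 = -6468 + 196*A)
Y(T, D) = -3 + T (Y(T, D) = T - 3 = -3 + T)
S(-104) - (Y(-2, -1) - 19)*(-52) = (-6468 + 196*(-104)) - ((-3 - 2) - 19)*(-52) = (-6468 - 20384) - (-5 - 19)*(-52) = -26852 - (-24)*(-52) = -26852 - 1*1248 = -26852 - 1248 = -28100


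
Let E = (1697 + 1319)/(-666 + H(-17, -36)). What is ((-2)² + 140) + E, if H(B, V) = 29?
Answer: 6824/49 ≈ 139.27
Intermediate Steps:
E = -232/49 (E = (1697 + 1319)/(-666 + 29) = 3016/(-637) = 3016*(-1/637) = -232/49 ≈ -4.7347)
((-2)² + 140) + E = ((-2)² + 140) - 232/49 = (4 + 140) - 232/49 = 144 - 232/49 = 6824/49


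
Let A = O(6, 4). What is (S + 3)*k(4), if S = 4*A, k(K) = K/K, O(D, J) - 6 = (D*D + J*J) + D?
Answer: 259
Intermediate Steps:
O(D, J) = 6 + D + D² + J² (O(D, J) = 6 + ((D*D + J*J) + D) = 6 + ((D² + J²) + D) = 6 + (D + D² + J²) = 6 + D + D² + J²)
A = 64 (A = 6 + 6 + 6² + 4² = 6 + 6 + 36 + 16 = 64)
k(K) = 1
S = 256 (S = 4*64 = 256)
(S + 3)*k(4) = (256 + 3)*1 = 259*1 = 259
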